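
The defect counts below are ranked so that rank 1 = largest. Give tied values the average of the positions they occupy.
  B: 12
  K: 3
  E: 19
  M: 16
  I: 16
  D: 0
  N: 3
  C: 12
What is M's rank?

2.5

Sorted (descending): 19, 16, 16, 12, 12, 3, 3, 0
The 2 values of 16 occupy positions 2–3 → average rank (2+3)/2 = 2.5.
The 2 values of 12 occupy positions 4–5 → average rank (4+5)/2 = 4.5.
The 2 values of 3 occupy positions 6–7 → average rank (6+7)/2 = 6.5.
M has value 16 → rank 2.5.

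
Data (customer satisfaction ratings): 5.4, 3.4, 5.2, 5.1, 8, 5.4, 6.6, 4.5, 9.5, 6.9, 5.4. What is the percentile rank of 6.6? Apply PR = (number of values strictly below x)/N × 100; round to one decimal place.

63.6

N = 11.
Strictly below 6.6: 7. Equal to 6.6: 1.
PR = 7/11 × 100 = 63.6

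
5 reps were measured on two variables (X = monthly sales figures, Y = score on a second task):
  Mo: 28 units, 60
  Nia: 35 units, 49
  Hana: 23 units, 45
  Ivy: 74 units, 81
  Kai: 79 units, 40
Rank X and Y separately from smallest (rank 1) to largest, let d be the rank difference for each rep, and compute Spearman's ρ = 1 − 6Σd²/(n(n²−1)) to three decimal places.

-0.100

Ranks of variable 1: 2, 3, 1, 4, 5
Ranks of variable 2: 4, 3, 2, 5, 1
d = r₁ − r₂: -2, 0, -1, -1, 4
d²: 4, 0, 1, 1, 16; Σd² = 22
ρ = 1 − 6·22/(5·24) = 1 − 132/120 = -0.100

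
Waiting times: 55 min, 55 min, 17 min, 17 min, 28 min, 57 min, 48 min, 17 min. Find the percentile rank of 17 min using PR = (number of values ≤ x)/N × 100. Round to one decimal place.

37.5

N = 8.
Strictly below 17: 0. Equal to 17: 3.
PR = 3/8 × 100 = 37.5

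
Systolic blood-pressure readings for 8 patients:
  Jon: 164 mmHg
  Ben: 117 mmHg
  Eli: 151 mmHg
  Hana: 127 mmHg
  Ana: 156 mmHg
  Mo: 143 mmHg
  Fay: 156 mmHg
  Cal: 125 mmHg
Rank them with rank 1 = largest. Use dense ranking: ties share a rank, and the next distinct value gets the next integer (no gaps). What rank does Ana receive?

Sorted (descending): 164, 156, 156, 151, 143, 127, 125, 117
The 2 values of 156 share dense rank 2.
Remaining distinct values take the next consecutive integers.
Ana has value 156 mmHg → rank 2.

2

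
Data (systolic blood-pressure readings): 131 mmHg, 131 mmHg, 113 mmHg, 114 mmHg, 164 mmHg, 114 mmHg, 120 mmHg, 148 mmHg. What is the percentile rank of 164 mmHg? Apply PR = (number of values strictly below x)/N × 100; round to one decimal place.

N = 8.
Strictly below 164: 7. Equal to 164: 1.
PR = 7/8 × 100 = 87.5

87.5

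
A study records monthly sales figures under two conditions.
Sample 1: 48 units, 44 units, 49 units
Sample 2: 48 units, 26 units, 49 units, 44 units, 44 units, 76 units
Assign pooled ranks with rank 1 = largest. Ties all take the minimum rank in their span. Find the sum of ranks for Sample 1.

12

Sorted (descending): 76, 49, 49, 48, 48, 44, 44, 44, 26
The 2 values of 49 occupy positions 2–3 → each gets rank 2.
The 2 values of 48 occupy positions 4–5 → each gets rank 4.
The 3 values of 44 occupy positions 6–8 → each gets rank 6.
Sample 1 values → pooled ranks: 48→4, 44→6, 49→2
Rank sum = 4 + 6 + 2 = 12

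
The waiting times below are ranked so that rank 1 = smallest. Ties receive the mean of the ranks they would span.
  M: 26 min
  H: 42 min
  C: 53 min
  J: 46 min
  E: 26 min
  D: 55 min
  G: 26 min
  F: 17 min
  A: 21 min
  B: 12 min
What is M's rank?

Sorted (ascending): 12, 17, 21, 26, 26, 26, 42, 46, 53, 55
The 3 values of 26 occupy positions 4–6 → average rank 5.
M has value 26 min → rank 5.

5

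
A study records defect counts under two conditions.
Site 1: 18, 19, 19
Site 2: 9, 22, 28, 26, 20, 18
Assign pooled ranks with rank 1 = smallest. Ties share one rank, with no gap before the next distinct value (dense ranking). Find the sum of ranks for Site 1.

8

Sorted (ascending): 9, 18, 18, 19, 19, 20, 22, 26, 28
The 2 values of 18 share dense rank 2.
The 2 values of 19 share dense rank 3.
Remaining distinct values take the next consecutive integers.
Site 1 values → pooled ranks: 18→2, 19→3, 19→3
Rank sum = 2 + 3 + 3 = 8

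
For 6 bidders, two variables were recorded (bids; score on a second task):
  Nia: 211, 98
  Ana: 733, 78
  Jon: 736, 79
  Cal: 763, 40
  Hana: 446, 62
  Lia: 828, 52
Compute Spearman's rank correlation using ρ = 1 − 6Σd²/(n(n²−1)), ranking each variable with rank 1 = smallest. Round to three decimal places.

-0.714

Ranks of variable 1: 1, 3, 4, 5, 2, 6
Ranks of variable 2: 6, 4, 5, 1, 3, 2
d = r₁ − r₂: -5, -1, -1, 4, -1, 4
d²: 25, 1, 1, 16, 1, 16; Σd² = 60
ρ = 1 − 6·60/(6·35) = 1 − 360/210 = -0.714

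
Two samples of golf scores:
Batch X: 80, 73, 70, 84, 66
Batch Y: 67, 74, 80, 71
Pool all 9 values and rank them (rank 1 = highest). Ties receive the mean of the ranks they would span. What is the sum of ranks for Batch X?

24.5

Sorted (descending): 84, 80, 80, 74, 73, 71, 70, 67, 66
The 2 values of 80 occupy positions 2–3 → average rank (2+3)/2 = 2.5.
Batch X values → pooled ranks: 80→2.5, 73→5, 70→7, 84→1, 66→9
Rank sum = 2.5 + 5 + 7 + 1 + 9 = 24.5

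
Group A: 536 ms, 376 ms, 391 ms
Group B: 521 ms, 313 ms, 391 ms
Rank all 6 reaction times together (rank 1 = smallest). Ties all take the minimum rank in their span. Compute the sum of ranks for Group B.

9

Sorted (ascending): 313, 376, 391, 391, 521, 536
The 2 values of 391 occupy positions 3–4 → each gets rank 3.
Group B values → pooled ranks: 521→5, 313→1, 391→3
Rank sum = 5 + 1 + 3 = 9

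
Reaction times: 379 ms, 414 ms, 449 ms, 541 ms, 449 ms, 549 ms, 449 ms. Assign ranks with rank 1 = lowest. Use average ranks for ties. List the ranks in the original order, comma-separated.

1, 2, 4, 6, 4, 7, 4

Sorted (ascending): 379, 414, 449, 449, 449, 541, 549
The 3 values of 449 occupy positions 3–5 → average rank 4.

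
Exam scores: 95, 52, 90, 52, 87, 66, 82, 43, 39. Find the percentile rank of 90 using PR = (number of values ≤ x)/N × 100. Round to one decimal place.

N = 9.
Strictly below 90: 7. Equal to 90: 1.
PR = 8/9 × 100 = 88.9

88.9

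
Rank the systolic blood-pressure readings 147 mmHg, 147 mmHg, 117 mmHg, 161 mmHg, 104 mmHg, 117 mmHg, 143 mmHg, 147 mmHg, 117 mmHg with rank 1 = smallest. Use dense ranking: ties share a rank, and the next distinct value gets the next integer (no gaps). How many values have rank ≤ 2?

Sorted (ascending): 104, 117, 117, 117, 143, 147, 147, 147, 161
The 3 values of 117 share dense rank 2.
The 3 values of 147 share dense rank 4.
Remaining distinct values take the next consecutive integers.
Ranks ≤ 2: {1, 2, 2, 2} → 4 values.

4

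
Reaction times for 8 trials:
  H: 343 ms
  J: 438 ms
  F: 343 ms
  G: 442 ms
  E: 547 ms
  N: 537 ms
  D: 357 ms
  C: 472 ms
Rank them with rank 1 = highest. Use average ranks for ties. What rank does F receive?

7.5

Sorted (descending): 547, 537, 472, 442, 438, 357, 343, 343
The 2 values of 343 occupy positions 7–8 → average rank (7+8)/2 = 7.5.
F has value 343 ms → rank 7.5.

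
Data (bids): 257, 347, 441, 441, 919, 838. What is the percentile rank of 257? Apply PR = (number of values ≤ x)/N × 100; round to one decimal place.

N = 6.
Strictly below 257: 0. Equal to 257: 1.
PR = 1/6 × 100 = 16.7

16.7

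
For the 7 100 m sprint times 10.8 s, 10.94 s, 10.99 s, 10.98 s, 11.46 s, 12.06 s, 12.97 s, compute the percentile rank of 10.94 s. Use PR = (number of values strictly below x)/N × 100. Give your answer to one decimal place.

14.3

N = 7.
Strictly below 10.94: 1. Equal to 10.94: 1.
PR = 1/7 × 100 = 14.3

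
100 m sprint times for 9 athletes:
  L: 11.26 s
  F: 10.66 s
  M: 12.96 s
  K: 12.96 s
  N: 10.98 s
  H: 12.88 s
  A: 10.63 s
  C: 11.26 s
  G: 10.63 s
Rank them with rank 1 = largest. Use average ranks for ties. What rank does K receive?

Sorted (descending): 12.96, 12.96, 12.88, 11.26, 11.26, 10.98, 10.66, 10.63, 10.63
The 2 values of 12.96 occupy positions 1–2 → average rank (1+2)/2 = 1.5.
The 2 values of 11.26 occupy positions 4–5 → average rank (4+5)/2 = 4.5.
The 2 values of 10.63 occupy positions 8–9 → average rank (8+9)/2 = 8.5.
K has value 12.96 s → rank 1.5.

1.5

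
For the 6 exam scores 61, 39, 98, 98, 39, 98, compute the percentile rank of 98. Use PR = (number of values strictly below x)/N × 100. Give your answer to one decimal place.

N = 6.
Strictly below 98: 3. Equal to 98: 3.
PR = 3/6 × 100 = 50.0

50.0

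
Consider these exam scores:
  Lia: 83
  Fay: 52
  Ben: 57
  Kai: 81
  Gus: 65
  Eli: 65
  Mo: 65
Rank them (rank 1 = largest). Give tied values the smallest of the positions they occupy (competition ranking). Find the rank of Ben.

Sorted (descending): 83, 81, 65, 65, 65, 57, 52
The 3 values of 65 occupy positions 3–5 → each gets rank 3.
Ben has value 57 → rank 6.

6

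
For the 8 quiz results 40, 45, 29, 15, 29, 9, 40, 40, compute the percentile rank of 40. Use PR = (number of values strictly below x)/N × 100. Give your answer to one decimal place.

50.0

N = 8.
Strictly below 40: 4. Equal to 40: 3.
PR = 4/8 × 100 = 50.0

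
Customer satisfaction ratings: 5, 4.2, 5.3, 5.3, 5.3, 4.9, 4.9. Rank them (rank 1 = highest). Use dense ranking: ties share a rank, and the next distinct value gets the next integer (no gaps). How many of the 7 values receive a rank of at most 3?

6

Sorted (descending): 5.3, 5.3, 5.3, 5, 4.9, 4.9, 4.2
The 3 values of 5.3 share dense rank 1.
The 2 values of 4.9 share dense rank 3.
Remaining distinct values take the next consecutive integers.
Ranks ≤ 3: {1, 1, 1, 2, 3, 3} → 6 values.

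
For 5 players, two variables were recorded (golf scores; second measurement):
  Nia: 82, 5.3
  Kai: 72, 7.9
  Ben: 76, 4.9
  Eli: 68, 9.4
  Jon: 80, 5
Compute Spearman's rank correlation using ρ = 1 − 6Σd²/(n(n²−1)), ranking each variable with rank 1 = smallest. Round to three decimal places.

-0.600

Ranks of variable 1: 5, 2, 3, 1, 4
Ranks of variable 2: 3, 4, 1, 5, 2
d = r₁ − r₂: 2, -2, 2, -4, 2
d²: 4, 4, 4, 16, 4; Σd² = 32
ρ = 1 − 6·32/(5·24) = 1 − 192/120 = -0.600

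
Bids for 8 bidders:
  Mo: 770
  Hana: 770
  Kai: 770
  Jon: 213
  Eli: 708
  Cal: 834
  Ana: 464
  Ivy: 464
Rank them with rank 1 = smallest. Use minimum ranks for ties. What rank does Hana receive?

Sorted (ascending): 213, 464, 464, 708, 770, 770, 770, 834
The 2 values of 464 occupy positions 2–3 → each gets rank 2.
The 3 values of 770 occupy positions 5–7 → each gets rank 5.
Hana has value 770 → rank 5.

5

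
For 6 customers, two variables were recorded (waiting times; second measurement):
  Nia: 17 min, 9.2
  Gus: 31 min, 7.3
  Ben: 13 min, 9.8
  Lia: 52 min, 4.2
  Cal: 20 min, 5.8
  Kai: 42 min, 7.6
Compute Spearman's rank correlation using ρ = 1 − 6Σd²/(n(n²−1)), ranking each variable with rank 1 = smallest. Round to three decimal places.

Ranks of variable 1: 2, 4, 1, 6, 3, 5
Ranks of variable 2: 5, 3, 6, 1, 2, 4
d = r₁ − r₂: -3, 1, -5, 5, 1, 1
d²: 9, 1, 25, 25, 1, 1; Σd² = 62
ρ = 1 − 6·62/(6·35) = 1 − 372/210 = -0.771

-0.771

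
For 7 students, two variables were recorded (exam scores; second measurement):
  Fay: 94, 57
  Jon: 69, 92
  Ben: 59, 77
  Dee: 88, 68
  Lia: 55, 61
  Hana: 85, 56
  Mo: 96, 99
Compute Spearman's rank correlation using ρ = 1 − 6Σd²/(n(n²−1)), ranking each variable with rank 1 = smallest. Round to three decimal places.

Ranks of variable 1: 6, 3, 2, 5, 1, 4, 7
Ranks of variable 2: 2, 6, 5, 4, 3, 1, 7
d = r₁ − r₂: 4, -3, -3, 1, -2, 3, 0
d²: 16, 9, 9, 1, 4, 9, 0; Σd² = 48
ρ = 1 − 6·48/(7·48) = 1 − 288/336 = 0.143

0.143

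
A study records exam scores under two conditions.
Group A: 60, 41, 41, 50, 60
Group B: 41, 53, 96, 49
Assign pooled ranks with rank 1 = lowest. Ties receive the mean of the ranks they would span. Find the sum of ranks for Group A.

Sorted (ascending): 41, 41, 41, 49, 50, 53, 60, 60, 96
The 3 values of 41 occupy positions 1–3 → average rank 2.
The 2 values of 60 occupy positions 7–8 → average rank (7+8)/2 = 7.5.
Group A values → pooled ranks: 60→7.5, 41→2, 41→2, 50→5, 60→7.5
Rank sum = 7.5 + 2 + 2 + 5 + 7.5 = 24

24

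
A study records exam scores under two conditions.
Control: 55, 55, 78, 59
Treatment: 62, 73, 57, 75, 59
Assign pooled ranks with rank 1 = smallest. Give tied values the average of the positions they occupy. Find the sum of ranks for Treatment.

28.5

Sorted (ascending): 55, 55, 57, 59, 59, 62, 73, 75, 78
The 2 values of 55 occupy positions 1–2 → average rank (1+2)/2 = 1.5.
The 2 values of 59 occupy positions 4–5 → average rank (4+5)/2 = 4.5.
Treatment values → pooled ranks: 62→6, 73→7, 57→3, 75→8, 59→4.5
Rank sum = 6 + 7 + 3 + 8 + 4.5 = 28.5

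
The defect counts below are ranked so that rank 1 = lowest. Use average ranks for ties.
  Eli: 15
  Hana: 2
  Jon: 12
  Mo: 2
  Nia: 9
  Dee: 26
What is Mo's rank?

1.5

Sorted (ascending): 2, 2, 9, 12, 15, 26
The 2 values of 2 occupy positions 1–2 → average rank (1+2)/2 = 1.5.
Mo has value 2 → rank 1.5.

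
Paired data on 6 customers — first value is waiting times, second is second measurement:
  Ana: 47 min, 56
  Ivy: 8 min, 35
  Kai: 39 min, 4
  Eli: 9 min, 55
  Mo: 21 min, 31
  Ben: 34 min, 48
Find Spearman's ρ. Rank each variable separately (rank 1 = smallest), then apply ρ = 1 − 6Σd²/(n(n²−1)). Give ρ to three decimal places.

0.143

Ranks of variable 1: 6, 1, 5, 2, 3, 4
Ranks of variable 2: 6, 3, 1, 5, 2, 4
d = r₁ − r₂: 0, -2, 4, -3, 1, 0
d²: 0, 4, 16, 9, 1, 0; Σd² = 30
ρ = 1 − 6·30/(6·35) = 1 − 180/210 = 0.143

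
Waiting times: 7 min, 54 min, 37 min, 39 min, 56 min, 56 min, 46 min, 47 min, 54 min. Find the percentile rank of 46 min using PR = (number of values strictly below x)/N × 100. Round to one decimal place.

N = 9.
Strictly below 46: 3. Equal to 46: 1.
PR = 3/9 × 100 = 33.3

33.3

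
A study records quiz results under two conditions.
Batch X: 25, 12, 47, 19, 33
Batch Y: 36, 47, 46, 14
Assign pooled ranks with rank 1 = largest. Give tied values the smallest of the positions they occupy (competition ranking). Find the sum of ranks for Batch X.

Sorted (descending): 47, 47, 46, 36, 33, 25, 19, 14, 12
The 2 values of 47 occupy positions 1–2 → each gets rank 1.
Batch X values → pooled ranks: 25→6, 12→9, 47→1, 19→7, 33→5
Rank sum = 6 + 9 + 1 + 7 + 5 = 28

28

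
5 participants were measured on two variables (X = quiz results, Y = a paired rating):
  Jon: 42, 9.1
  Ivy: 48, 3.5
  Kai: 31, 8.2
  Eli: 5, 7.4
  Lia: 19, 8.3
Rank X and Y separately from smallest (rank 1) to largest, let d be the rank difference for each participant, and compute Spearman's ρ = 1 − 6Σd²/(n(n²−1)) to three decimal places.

-0.100

Ranks of variable 1: 4, 5, 3, 1, 2
Ranks of variable 2: 5, 1, 3, 2, 4
d = r₁ − r₂: -1, 4, 0, -1, -2
d²: 1, 16, 0, 1, 4; Σd² = 22
ρ = 1 − 6·22/(5·24) = 1 − 132/120 = -0.100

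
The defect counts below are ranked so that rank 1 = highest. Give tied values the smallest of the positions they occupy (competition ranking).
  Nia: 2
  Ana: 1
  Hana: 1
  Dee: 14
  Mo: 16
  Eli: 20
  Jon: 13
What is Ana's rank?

6

Sorted (descending): 20, 16, 14, 13, 2, 1, 1
The 2 values of 1 occupy positions 6–7 → each gets rank 6.
Ana has value 1 → rank 6.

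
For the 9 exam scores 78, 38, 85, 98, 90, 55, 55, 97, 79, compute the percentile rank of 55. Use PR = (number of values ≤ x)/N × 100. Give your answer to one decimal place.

N = 9.
Strictly below 55: 1. Equal to 55: 2.
PR = 3/9 × 100 = 33.3

33.3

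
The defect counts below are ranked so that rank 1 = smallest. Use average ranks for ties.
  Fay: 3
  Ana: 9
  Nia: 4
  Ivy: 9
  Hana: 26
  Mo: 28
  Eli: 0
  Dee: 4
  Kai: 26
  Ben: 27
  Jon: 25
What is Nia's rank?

3.5

Sorted (ascending): 0, 3, 4, 4, 9, 9, 25, 26, 26, 27, 28
The 2 values of 4 occupy positions 3–4 → average rank (3+4)/2 = 3.5.
The 2 values of 9 occupy positions 5–6 → average rank (5+6)/2 = 5.5.
The 2 values of 26 occupy positions 8–9 → average rank (8+9)/2 = 8.5.
Nia has value 4 → rank 3.5.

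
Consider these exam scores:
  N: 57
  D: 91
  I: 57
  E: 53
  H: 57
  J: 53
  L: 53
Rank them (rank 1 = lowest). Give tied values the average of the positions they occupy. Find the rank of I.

5

Sorted (ascending): 53, 53, 53, 57, 57, 57, 91
The 3 values of 53 occupy positions 1–3 → average rank 2.
The 3 values of 57 occupy positions 4–6 → average rank 5.
I has value 57 → rank 5.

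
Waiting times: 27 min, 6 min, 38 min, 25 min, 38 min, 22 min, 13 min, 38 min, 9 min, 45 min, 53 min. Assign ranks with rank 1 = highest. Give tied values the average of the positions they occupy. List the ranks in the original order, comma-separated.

Sorted (descending): 53, 45, 38, 38, 38, 27, 25, 22, 13, 9, 6
The 3 values of 38 occupy positions 3–5 → average rank 4.

6, 11, 4, 7, 4, 8, 9, 4, 10, 2, 1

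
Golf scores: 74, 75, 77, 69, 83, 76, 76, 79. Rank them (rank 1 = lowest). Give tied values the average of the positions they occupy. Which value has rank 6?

77

Sorted (ascending): 69, 74, 75, 76, 76, 77, 79, 83
The 2 values of 76 occupy positions 4–5 → average rank (4+5)/2 = 4.5.
Rank 6 → value 77.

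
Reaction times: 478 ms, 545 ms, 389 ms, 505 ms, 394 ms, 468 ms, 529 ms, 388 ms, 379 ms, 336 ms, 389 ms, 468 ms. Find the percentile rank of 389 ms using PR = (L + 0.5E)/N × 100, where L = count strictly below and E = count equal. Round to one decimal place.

33.3

N = 12.
Strictly below 389: 3. Equal to 389: 2.
PR = (3 + 0.5·2)/12 × 100 = 33.3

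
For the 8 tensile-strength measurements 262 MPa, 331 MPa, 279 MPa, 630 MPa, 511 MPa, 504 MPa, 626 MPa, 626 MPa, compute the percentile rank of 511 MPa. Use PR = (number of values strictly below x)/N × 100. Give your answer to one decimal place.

50.0

N = 8.
Strictly below 511: 4. Equal to 511: 1.
PR = 4/8 × 100 = 50.0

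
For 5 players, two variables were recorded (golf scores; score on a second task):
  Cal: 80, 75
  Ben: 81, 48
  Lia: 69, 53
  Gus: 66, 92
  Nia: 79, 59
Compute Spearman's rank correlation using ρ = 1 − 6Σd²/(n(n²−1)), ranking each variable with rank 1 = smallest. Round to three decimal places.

-0.600

Ranks of variable 1: 4, 5, 2, 1, 3
Ranks of variable 2: 4, 1, 2, 5, 3
d = r₁ − r₂: 0, 4, 0, -4, 0
d²: 0, 16, 0, 16, 0; Σd² = 32
ρ = 1 − 6·32/(5·24) = 1 − 192/120 = -0.600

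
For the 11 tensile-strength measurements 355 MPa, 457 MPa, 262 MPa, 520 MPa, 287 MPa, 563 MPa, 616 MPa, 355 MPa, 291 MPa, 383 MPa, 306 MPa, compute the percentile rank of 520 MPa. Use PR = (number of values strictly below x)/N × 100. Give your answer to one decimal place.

N = 11.
Strictly below 520: 8. Equal to 520: 1.
PR = 8/11 × 100 = 72.7

72.7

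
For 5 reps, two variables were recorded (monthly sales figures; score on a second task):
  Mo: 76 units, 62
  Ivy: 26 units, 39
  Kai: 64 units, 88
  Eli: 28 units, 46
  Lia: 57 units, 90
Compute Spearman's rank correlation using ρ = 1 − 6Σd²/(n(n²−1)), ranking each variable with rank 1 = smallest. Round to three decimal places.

Ranks of variable 1: 5, 1, 4, 2, 3
Ranks of variable 2: 3, 1, 4, 2, 5
d = r₁ − r₂: 2, 0, 0, 0, -2
d²: 4, 0, 0, 0, 4; Σd² = 8
ρ = 1 − 6·8/(5·24) = 1 − 48/120 = 0.600

0.600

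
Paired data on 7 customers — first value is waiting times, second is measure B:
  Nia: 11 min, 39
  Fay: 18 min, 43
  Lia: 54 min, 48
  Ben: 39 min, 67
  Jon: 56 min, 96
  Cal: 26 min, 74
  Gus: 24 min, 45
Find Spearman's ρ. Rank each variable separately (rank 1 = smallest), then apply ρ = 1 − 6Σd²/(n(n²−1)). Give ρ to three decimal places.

0.857

Ranks of variable 1: 1, 2, 6, 5, 7, 4, 3
Ranks of variable 2: 1, 2, 4, 5, 7, 6, 3
d = r₁ − r₂: 0, 0, 2, 0, 0, -2, 0
d²: 0, 0, 4, 0, 0, 4, 0; Σd² = 8
ρ = 1 − 6·8/(7·48) = 1 − 48/336 = 0.857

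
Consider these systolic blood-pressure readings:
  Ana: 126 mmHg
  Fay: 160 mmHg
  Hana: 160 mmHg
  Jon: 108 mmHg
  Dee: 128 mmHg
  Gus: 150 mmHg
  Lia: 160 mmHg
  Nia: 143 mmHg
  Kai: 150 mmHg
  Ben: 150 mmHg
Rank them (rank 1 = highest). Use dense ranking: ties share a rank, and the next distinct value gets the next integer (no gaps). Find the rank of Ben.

Sorted (descending): 160, 160, 160, 150, 150, 150, 143, 128, 126, 108
The 3 values of 160 share dense rank 1.
The 3 values of 150 share dense rank 2.
Remaining distinct values take the next consecutive integers.
Ben has value 150 mmHg → rank 2.

2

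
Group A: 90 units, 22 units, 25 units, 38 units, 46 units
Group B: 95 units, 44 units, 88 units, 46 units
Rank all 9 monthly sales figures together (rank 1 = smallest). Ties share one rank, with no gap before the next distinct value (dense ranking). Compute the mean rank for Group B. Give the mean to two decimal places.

Sorted (ascending): 22, 25, 38, 44, 46, 46, 88, 90, 95
The 2 values of 46 share dense rank 5.
Remaining distinct values take the next consecutive integers.
Group B values → pooled ranks: 95→8, 44→4, 88→6, 46→5
Mean rank = (8 + 4 + 6 + 5) / 4 = 5.75

5.75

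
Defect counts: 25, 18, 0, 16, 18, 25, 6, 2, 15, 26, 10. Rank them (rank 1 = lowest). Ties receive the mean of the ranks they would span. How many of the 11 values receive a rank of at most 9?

8

Sorted (ascending): 0, 2, 6, 10, 15, 16, 18, 18, 25, 25, 26
The 2 values of 18 occupy positions 7–8 → average rank (7+8)/2 = 7.5.
The 2 values of 25 occupy positions 9–10 → average rank (9+10)/2 = 9.5.
Ranks ≤ 9: {1, 2, 3, 4, 5, 6, 7.5, 7.5} → 8 values.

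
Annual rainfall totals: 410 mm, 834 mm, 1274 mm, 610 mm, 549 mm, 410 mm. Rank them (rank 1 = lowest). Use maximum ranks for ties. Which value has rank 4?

610

Sorted (ascending): 410, 410, 549, 610, 834, 1274
The 2 values of 410 occupy positions 1–2 → each gets rank 2.
Rank 4 → value 610.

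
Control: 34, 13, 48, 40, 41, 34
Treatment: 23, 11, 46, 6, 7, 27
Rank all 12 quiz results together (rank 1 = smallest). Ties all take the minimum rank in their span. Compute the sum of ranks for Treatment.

Sorted (ascending): 6, 7, 11, 13, 23, 27, 34, 34, 40, 41, 46, 48
The 2 values of 34 occupy positions 7–8 → each gets rank 7.
Treatment values → pooled ranks: 23→5, 11→3, 46→11, 6→1, 7→2, 27→6
Rank sum = 5 + 3 + 11 + 1 + 2 + 6 = 28

28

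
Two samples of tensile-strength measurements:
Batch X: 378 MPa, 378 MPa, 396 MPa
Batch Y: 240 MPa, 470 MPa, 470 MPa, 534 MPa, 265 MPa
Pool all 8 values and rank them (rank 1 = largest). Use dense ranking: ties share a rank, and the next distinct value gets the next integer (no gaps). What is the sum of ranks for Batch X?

11

Sorted (descending): 534, 470, 470, 396, 378, 378, 265, 240
The 2 values of 470 share dense rank 2.
The 2 values of 378 share dense rank 4.
Remaining distinct values take the next consecutive integers.
Batch X values → pooled ranks: 378→4, 378→4, 396→3
Rank sum = 4 + 4 + 3 = 11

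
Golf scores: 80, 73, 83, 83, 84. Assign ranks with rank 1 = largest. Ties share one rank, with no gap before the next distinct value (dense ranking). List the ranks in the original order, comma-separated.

Sorted (descending): 84, 83, 83, 80, 73
The 2 values of 83 share dense rank 2.
Remaining distinct values take the next consecutive integers.

3, 4, 2, 2, 1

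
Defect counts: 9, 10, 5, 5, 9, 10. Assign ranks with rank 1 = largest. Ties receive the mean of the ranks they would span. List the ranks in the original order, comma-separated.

Sorted (descending): 10, 10, 9, 9, 5, 5
The 2 values of 10 occupy positions 1–2 → average rank (1+2)/2 = 1.5.
The 2 values of 9 occupy positions 3–4 → average rank (3+4)/2 = 3.5.
The 2 values of 5 occupy positions 5–6 → average rank (5+6)/2 = 5.5.

3.5, 1.5, 5.5, 5.5, 3.5, 1.5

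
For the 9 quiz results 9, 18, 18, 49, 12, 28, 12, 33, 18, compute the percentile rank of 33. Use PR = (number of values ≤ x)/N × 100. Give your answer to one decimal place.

N = 9.
Strictly below 33: 7. Equal to 33: 1.
PR = 8/9 × 100 = 88.9

88.9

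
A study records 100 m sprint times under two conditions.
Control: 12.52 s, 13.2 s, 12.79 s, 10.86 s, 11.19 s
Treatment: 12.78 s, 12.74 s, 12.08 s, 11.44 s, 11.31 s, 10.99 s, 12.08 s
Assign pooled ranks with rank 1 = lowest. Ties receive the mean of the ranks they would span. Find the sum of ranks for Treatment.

43

Sorted (ascending): 10.86, 10.99, 11.19, 11.31, 11.44, 12.08, 12.08, 12.52, 12.74, 12.78, 12.79, 13.2
The 2 values of 12.08 occupy positions 6–7 → average rank (6+7)/2 = 6.5.
Treatment values → pooled ranks: 12.78→10, 12.74→9, 12.08→6.5, 11.44→5, 11.31→4, 10.99→2, 12.08→6.5
Rank sum = 10 + 9 + 6.5 + 5 + 4 + 2 + 6.5 = 43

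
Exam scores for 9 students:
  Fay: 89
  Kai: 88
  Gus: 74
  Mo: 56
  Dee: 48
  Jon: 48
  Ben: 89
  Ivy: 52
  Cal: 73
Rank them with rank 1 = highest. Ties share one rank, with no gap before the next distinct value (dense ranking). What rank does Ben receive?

Sorted (descending): 89, 89, 88, 74, 73, 56, 52, 48, 48
The 2 values of 89 share dense rank 1.
The 2 values of 48 share dense rank 7.
Remaining distinct values take the next consecutive integers.
Ben has value 89 → rank 1.

1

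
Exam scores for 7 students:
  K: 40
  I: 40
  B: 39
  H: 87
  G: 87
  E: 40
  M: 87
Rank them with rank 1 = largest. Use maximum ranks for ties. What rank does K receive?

Sorted (descending): 87, 87, 87, 40, 40, 40, 39
The 3 values of 87 occupy positions 1–3 → each gets rank 3.
The 3 values of 40 occupy positions 4–6 → each gets rank 6.
K has value 40 → rank 6.

6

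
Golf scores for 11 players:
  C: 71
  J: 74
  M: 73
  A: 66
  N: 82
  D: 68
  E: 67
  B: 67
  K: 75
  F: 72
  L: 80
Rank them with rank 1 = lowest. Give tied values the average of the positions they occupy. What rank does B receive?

2.5

Sorted (ascending): 66, 67, 67, 68, 71, 72, 73, 74, 75, 80, 82
The 2 values of 67 occupy positions 2–3 → average rank (2+3)/2 = 2.5.
B has value 67 → rank 2.5.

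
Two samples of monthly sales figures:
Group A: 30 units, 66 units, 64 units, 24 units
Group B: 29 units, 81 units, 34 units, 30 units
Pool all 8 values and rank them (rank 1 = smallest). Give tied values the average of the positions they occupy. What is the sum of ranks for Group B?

18.5

Sorted (ascending): 24, 29, 30, 30, 34, 64, 66, 81
The 2 values of 30 occupy positions 3–4 → average rank (3+4)/2 = 3.5.
Group B values → pooled ranks: 29→2, 81→8, 34→5, 30→3.5
Rank sum = 2 + 8 + 5 + 3.5 = 18.5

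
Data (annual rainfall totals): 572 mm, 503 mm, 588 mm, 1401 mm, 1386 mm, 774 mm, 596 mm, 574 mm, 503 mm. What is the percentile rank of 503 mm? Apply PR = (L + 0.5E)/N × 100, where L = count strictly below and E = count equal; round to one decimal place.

11.1

N = 9.
Strictly below 503: 0. Equal to 503: 2.
PR = (0 + 0.5·2)/9 × 100 = 11.1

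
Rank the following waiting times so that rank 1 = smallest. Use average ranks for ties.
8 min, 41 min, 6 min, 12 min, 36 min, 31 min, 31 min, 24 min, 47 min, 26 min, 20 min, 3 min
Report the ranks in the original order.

3, 11, 2, 4, 10, 8.5, 8.5, 6, 12, 7, 5, 1

Sorted (ascending): 3, 6, 8, 12, 20, 24, 26, 31, 31, 36, 41, 47
The 2 values of 31 occupy positions 8–9 → average rank (8+9)/2 = 8.5.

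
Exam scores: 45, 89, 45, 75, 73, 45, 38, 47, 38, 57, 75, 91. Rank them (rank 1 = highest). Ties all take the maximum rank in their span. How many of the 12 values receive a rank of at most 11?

Sorted (descending): 91, 89, 75, 75, 73, 57, 47, 45, 45, 45, 38, 38
The 2 values of 75 occupy positions 3–4 → each gets rank 4.
The 3 values of 45 occupy positions 8–10 → each gets rank 10.
The 2 values of 38 occupy positions 11–12 → each gets rank 12.
Ranks ≤ 11: {1, 2, 4, 4, 5, 6, 7, 10, 10, 10} → 10 values.

10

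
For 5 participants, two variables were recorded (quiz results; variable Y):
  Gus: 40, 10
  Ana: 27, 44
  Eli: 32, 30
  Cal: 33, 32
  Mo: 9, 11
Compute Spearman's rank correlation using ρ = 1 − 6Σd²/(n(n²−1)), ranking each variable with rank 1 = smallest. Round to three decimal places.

-0.300

Ranks of variable 1: 5, 2, 3, 4, 1
Ranks of variable 2: 1, 5, 3, 4, 2
d = r₁ − r₂: 4, -3, 0, 0, -1
d²: 16, 9, 0, 0, 1; Σd² = 26
ρ = 1 − 6·26/(5·24) = 1 − 156/120 = -0.300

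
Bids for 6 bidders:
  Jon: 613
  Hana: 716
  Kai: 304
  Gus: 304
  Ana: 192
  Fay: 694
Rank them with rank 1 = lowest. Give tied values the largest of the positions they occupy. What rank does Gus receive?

Sorted (ascending): 192, 304, 304, 613, 694, 716
The 2 values of 304 occupy positions 2–3 → each gets rank 3.
Gus has value 304 → rank 3.

3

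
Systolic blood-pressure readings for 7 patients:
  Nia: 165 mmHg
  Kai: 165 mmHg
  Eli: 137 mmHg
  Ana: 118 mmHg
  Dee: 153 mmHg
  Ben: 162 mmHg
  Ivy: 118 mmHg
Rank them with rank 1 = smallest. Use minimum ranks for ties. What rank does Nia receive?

6

Sorted (ascending): 118, 118, 137, 153, 162, 165, 165
The 2 values of 118 occupy positions 1–2 → each gets rank 1.
The 2 values of 165 occupy positions 6–7 → each gets rank 6.
Nia has value 165 mmHg → rank 6.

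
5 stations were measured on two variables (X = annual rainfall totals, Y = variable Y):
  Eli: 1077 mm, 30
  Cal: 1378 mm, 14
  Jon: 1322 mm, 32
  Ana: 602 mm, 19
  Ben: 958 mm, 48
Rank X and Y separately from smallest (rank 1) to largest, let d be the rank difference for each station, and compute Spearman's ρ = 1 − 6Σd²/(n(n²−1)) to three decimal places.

-0.300

Ranks of variable 1: 3, 5, 4, 1, 2
Ranks of variable 2: 3, 1, 4, 2, 5
d = r₁ − r₂: 0, 4, 0, -1, -3
d²: 0, 16, 0, 1, 9; Σd² = 26
ρ = 1 − 6·26/(5·24) = 1 − 156/120 = -0.300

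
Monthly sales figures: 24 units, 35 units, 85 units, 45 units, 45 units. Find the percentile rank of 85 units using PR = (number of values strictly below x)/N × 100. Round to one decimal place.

N = 5.
Strictly below 85: 4. Equal to 85: 1.
PR = 4/5 × 100 = 80.0

80.0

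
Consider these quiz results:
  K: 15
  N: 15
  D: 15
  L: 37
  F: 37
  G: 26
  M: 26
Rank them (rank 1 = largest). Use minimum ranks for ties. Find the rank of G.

Sorted (descending): 37, 37, 26, 26, 15, 15, 15
The 2 values of 37 occupy positions 1–2 → each gets rank 1.
The 2 values of 26 occupy positions 3–4 → each gets rank 3.
The 3 values of 15 occupy positions 5–7 → each gets rank 5.
G has value 26 → rank 3.

3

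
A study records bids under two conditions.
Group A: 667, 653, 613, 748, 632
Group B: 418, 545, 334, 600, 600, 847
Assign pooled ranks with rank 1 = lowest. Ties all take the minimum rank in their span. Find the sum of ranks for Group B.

25

Sorted (ascending): 334, 418, 545, 600, 600, 613, 632, 653, 667, 748, 847
The 2 values of 600 occupy positions 4–5 → each gets rank 4.
Group B values → pooled ranks: 418→2, 545→3, 334→1, 600→4, 600→4, 847→11
Rank sum = 2 + 3 + 1 + 4 + 4 + 11 = 25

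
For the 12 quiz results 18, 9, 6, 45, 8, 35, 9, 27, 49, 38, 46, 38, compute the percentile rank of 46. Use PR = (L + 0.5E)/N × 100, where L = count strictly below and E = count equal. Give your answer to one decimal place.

87.5

N = 12.
Strictly below 46: 10. Equal to 46: 1.
PR = (10 + 0.5·1)/12 × 100 = 87.5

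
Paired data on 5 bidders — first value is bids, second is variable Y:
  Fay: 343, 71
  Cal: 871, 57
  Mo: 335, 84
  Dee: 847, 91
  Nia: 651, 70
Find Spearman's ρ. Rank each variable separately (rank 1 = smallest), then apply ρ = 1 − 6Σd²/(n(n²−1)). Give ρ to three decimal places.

-0.400

Ranks of variable 1: 2, 5, 1, 4, 3
Ranks of variable 2: 3, 1, 4, 5, 2
d = r₁ − r₂: -1, 4, -3, -1, 1
d²: 1, 16, 9, 1, 1; Σd² = 28
ρ = 1 − 6·28/(5·24) = 1 − 168/120 = -0.400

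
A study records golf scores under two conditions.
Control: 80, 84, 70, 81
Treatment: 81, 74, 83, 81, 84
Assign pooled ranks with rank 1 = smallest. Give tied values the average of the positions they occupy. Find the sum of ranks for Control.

17.5

Sorted (ascending): 70, 74, 80, 81, 81, 81, 83, 84, 84
The 3 values of 81 occupy positions 4–6 → average rank 5.
The 2 values of 84 occupy positions 8–9 → average rank (8+9)/2 = 8.5.
Control values → pooled ranks: 80→3, 84→8.5, 70→1, 81→5
Rank sum = 3 + 8.5 + 1 + 5 = 17.5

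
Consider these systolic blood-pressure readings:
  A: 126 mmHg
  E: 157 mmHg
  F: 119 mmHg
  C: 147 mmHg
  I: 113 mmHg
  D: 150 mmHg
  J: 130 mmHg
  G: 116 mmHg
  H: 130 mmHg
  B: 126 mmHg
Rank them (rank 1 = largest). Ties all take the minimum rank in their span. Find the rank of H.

4

Sorted (descending): 157, 150, 147, 130, 130, 126, 126, 119, 116, 113
The 2 values of 130 occupy positions 4–5 → each gets rank 4.
The 2 values of 126 occupy positions 6–7 → each gets rank 6.
H has value 130 mmHg → rank 4.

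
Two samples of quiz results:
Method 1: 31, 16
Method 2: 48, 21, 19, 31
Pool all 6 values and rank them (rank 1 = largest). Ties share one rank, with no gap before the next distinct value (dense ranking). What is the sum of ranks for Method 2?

10

Sorted (descending): 48, 31, 31, 21, 19, 16
The 2 values of 31 share dense rank 2.
Remaining distinct values take the next consecutive integers.
Method 2 values → pooled ranks: 48→1, 21→3, 19→4, 31→2
Rank sum = 1 + 3 + 4 + 2 = 10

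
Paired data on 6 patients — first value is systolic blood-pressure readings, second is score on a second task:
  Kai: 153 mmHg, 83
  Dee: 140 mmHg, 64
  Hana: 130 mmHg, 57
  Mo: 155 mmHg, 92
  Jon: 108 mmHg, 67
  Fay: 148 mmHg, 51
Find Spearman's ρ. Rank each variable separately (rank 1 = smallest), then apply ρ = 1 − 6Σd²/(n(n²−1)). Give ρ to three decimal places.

Ranks of variable 1: 5, 3, 2, 6, 1, 4
Ranks of variable 2: 5, 3, 2, 6, 4, 1
d = r₁ − r₂: 0, 0, 0, 0, -3, 3
d²: 0, 0, 0, 0, 9, 9; Σd² = 18
ρ = 1 − 6·18/(6·35) = 1 − 108/210 = 0.486

0.486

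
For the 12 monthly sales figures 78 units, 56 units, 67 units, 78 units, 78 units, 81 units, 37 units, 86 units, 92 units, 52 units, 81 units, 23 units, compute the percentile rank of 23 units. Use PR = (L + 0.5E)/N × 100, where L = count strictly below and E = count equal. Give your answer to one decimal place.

4.2

N = 12.
Strictly below 23: 0. Equal to 23: 1.
PR = (0 + 0.5·1)/12 × 100 = 4.2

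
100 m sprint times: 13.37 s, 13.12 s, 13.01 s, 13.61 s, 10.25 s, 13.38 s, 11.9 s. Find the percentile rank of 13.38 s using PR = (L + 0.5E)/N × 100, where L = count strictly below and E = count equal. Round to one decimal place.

78.6

N = 7.
Strictly below 13.38: 5. Equal to 13.38: 1.
PR = (5 + 0.5·1)/7 × 100 = 78.6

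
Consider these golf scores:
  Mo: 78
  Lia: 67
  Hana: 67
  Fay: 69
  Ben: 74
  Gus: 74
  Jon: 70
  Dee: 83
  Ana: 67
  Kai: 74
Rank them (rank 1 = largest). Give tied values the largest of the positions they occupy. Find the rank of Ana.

Sorted (descending): 83, 78, 74, 74, 74, 70, 69, 67, 67, 67
The 3 values of 74 occupy positions 3–5 → each gets rank 5.
The 3 values of 67 occupy positions 8–10 → each gets rank 10.
Ana has value 67 → rank 10.

10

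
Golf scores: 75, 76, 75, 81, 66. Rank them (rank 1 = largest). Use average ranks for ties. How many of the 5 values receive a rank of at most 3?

2

Sorted (descending): 81, 76, 75, 75, 66
The 2 values of 75 occupy positions 3–4 → average rank (3+4)/2 = 3.5.
Ranks ≤ 3: {1, 2} → 2 values.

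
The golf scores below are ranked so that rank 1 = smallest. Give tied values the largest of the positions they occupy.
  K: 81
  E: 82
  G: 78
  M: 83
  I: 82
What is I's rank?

4

Sorted (ascending): 78, 81, 82, 82, 83
The 2 values of 82 occupy positions 3–4 → each gets rank 4.
I has value 82 → rank 4.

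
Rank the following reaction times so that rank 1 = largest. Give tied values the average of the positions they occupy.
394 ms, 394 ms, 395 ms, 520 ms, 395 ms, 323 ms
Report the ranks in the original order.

4.5, 4.5, 2.5, 1, 2.5, 6

Sorted (descending): 520, 395, 395, 394, 394, 323
The 2 values of 395 occupy positions 2–3 → average rank (2+3)/2 = 2.5.
The 2 values of 394 occupy positions 4–5 → average rank (4+5)/2 = 4.5.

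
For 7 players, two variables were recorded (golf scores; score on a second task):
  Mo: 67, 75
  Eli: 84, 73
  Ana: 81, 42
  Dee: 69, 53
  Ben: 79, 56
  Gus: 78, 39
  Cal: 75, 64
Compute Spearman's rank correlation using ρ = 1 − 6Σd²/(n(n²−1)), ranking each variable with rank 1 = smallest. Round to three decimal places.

Ranks of variable 1: 1, 7, 6, 2, 5, 4, 3
Ranks of variable 2: 7, 6, 2, 3, 4, 1, 5
d = r₁ − r₂: -6, 1, 4, -1, 1, 3, -2
d²: 36, 1, 16, 1, 1, 9, 4; Σd² = 68
ρ = 1 − 6·68/(7·48) = 1 − 408/336 = -0.214

-0.214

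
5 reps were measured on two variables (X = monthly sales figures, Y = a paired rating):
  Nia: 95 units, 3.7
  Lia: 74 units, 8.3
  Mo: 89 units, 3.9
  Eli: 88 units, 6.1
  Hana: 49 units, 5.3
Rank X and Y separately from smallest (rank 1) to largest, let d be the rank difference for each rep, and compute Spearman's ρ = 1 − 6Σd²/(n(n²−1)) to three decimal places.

-0.700

Ranks of variable 1: 5, 2, 4, 3, 1
Ranks of variable 2: 1, 5, 2, 4, 3
d = r₁ − r₂: 4, -3, 2, -1, -2
d²: 16, 9, 4, 1, 4; Σd² = 34
ρ = 1 − 6·34/(5·24) = 1 − 204/120 = -0.700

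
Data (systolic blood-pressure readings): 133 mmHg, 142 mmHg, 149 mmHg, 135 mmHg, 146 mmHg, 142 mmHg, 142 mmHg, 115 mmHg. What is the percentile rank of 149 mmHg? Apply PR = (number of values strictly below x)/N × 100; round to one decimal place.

87.5

N = 8.
Strictly below 149: 7. Equal to 149: 1.
PR = 7/8 × 100 = 87.5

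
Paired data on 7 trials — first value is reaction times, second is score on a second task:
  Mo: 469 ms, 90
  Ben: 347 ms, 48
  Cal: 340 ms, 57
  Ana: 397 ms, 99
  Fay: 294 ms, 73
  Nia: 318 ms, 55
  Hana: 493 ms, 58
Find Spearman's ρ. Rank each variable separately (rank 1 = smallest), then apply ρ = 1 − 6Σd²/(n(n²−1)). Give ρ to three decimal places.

0.321

Ranks of variable 1: 6, 4, 3, 5, 1, 2, 7
Ranks of variable 2: 6, 1, 3, 7, 5, 2, 4
d = r₁ − r₂: 0, 3, 0, -2, -4, 0, 3
d²: 0, 9, 0, 4, 16, 0, 9; Σd² = 38
ρ = 1 − 6·38/(7·48) = 1 − 228/336 = 0.321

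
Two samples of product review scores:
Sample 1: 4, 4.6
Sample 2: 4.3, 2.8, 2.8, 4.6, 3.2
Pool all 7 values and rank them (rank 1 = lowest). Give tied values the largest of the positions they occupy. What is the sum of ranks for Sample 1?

11

Sorted (ascending): 2.8, 2.8, 3.2, 4, 4.3, 4.6, 4.6
The 2 values of 2.8 occupy positions 1–2 → each gets rank 2.
The 2 values of 4.6 occupy positions 6–7 → each gets rank 7.
Sample 1 values → pooled ranks: 4→4, 4.6→7
Rank sum = 4 + 7 = 11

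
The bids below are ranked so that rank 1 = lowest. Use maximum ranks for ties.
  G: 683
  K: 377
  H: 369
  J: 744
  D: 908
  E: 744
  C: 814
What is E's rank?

5

Sorted (ascending): 369, 377, 683, 744, 744, 814, 908
The 2 values of 744 occupy positions 4–5 → each gets rank 5.
E has value 744 → rank 5.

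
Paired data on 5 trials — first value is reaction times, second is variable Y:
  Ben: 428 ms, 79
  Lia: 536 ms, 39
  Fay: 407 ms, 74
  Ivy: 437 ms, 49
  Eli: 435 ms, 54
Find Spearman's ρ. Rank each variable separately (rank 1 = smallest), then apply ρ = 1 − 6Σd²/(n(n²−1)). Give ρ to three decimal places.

-0.900

Ranks of variable 1: 2, 5, 1, 4, 3
Ranks of variable 2: 5, 1, 4, 2, 3
d = r₁ − r₂: -3, 4, -3, 2, 0
d²: 9, 16, 9, 4, 0; Σd² = 38
ρ = 1 − 6·38/(5·24) = 1 − 228/120 = -0.900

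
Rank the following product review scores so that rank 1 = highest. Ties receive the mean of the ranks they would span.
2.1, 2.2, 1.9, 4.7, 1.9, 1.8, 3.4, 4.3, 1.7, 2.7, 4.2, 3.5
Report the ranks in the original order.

Sorted (descending): 4.7, 4.3, 4.2, 3.5, 3.4, 2.7, 2.2, 2.1, 1.9, 1.9, 1.8, 1.7
The 2 values of 1.9 occupy positions 9–10 → average rank (9+10)/2 = 9.5.

8, 7, 9.5, 1, 9.5, 11, 5, 2, 12, 6, 3, 4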